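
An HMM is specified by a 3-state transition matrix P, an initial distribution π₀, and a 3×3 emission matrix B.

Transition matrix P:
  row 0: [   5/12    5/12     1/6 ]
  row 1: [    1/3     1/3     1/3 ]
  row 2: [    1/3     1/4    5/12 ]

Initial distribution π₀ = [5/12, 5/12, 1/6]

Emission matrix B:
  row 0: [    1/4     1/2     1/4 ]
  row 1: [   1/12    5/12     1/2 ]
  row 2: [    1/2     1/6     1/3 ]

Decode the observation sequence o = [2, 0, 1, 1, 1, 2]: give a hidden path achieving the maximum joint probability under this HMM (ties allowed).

t=0: δ = [1.042e-01, 2.083e-01, 5.556e-02]  (obs o_0=2)
t=1: δ = [1.736e-02, 5.787e-03, 3.472e-02]  ψ = [1, 1, 1]  (obs o_1=0)
t=2: δ = [5.787e-03, 3.617e-03, 2.411e-03]  ψ = [2, 2, 2]  (obs o_2=1)
t=3: δ = [1.206e-03, 1.005e-03, 2.009e-04]  ψ = [0, 0, 1]  (obs o_3=1)
t=4: δ = [2.512e-04, 2.093e-04, 5.582e-05]  ψ = [0, 0, 1]  (obs o_4=1)
t=5: δ = [2.616e-05, 5.233e-05, 2.326e-05]  ψ = [0, 0, 1]  (obs o_5=2)
backtrack: best end state = 1; path = [1, 2, 0, 0, 0, 1]

path = [1, 2, 0, 0, 0, 1]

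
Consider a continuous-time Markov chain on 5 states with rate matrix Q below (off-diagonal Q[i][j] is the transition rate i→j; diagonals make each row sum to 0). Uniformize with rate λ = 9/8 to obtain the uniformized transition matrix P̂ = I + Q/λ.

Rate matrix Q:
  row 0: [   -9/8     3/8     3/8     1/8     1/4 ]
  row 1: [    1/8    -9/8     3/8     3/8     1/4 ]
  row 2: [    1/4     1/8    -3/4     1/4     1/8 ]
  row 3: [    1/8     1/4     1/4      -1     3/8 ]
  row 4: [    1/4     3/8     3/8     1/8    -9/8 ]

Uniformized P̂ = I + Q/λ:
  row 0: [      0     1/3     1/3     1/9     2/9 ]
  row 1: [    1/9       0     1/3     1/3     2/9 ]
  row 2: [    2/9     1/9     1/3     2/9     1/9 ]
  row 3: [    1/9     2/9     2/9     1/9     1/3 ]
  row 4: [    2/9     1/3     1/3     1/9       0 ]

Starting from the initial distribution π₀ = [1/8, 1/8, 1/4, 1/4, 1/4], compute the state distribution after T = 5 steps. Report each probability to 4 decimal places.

π = [0.1483, 0.1823, 0.3126, 0.1864, 0.1704]

t=0: π = [0.1250, 0.1250, 0.2500, 0.2500, 0.2500]
t=1: π = [0.1528, 0.2083, 0.3056, 0.1667, 0.1667]
t=2: π = [0.1466, 0.1775, 0.3148, 0.1914, 0.1698]
t=3: π = [0.1487, 0.1830, 0.3121, 0.1855, 0.1708]
t=4: π = [0.1482, 0.1824, 0.3127, 0.1864, 0.1702]
t=5: π = [0.1483, 0.1823, 0.3126, 0.1864, 0.1704]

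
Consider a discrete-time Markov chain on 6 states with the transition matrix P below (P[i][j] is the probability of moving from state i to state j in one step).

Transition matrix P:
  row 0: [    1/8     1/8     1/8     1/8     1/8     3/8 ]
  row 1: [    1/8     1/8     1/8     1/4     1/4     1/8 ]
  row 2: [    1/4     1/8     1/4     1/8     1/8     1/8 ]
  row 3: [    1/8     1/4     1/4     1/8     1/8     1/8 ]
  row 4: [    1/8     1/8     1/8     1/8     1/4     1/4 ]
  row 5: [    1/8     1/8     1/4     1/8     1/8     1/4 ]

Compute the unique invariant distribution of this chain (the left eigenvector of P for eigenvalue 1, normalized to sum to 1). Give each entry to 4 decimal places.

Balance equations π_j = Σ_i π_i·P[i][j]:
  π_0 = 1/8·π_0 + 1/8·π_1 + 1/4·π_2 + 1/8·π_3 + 1/8·π_4 + 1/8·π_5
  π_1 = 1/8·π_0 + 1/8·π_1 + 1/8·π_2 + 1/4·π_3 + 1/8·π_4 + 1/8·π_5
  π_2 = 1/8·π_0 + 1/8·π_1 + 1/4·π_2 + 1/4·π_3 + 1/8·π_4 + 1/4·π_5
  π_3 = 1/8·π_0 + 1/4·π_1 + 1/8·π_2 + 1/8·π_3 + 1/8·π_4 + 1/8·π_5
  π_4 = 1/8·π_0 + 1/4·π_1 + 1/8·π_2 + 1/8·π_3 + 1/4·π_4 + 1/8·π_5
  normalize: π_0 + π_1 + π_2 + π_3 + π_4 + π_5 = 1
Solving the linear system gives exactly π = [95/637, 1/7, 123/637, 1/7, 8/49, 19/91].

π = [0.1491, 0.1429, 0.1931, 0.1429, 0.1633, 0.2088]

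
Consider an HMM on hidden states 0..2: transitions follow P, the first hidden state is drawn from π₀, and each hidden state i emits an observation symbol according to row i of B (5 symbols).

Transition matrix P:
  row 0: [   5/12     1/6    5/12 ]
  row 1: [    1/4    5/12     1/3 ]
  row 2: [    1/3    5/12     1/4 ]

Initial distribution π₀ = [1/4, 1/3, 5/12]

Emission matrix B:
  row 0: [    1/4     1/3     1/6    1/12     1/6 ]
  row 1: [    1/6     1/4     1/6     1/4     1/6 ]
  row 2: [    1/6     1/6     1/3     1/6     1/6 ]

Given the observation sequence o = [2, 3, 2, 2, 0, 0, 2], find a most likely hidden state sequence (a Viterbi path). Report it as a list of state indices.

t=0: δ = [4.167e-02, 5.556e-02, 1.389e-01]  (obs o_0=2)
t=1: δ = [3.858e-03, 1.447e-02, 5.787e-03]  ψ = [2, 2, 2]  (obs o_1=3)
t=2: δ = [6.028e-04, 1.005e-03, 1.608e-03]  ψ = [1, 1, 1]  (obs o_2=2)
t=3: δ = [8.931e-05, 1.116e-04, 1.340e-04]  ψ = [2, 2, 2]  (obs o_3=2)
t=4: δ = [1.116e-05, 9.303e-06, 6.202e-06]  ψ = [2, 2, 0]  (obs o_4=0)
t=5: δ = [1.163e-06, 6.460e-07, 7.752e-07]  ψ = [0, 1, 0]  (obs o_5=0)
t=6: δ = [8.075e-08, 5.384e-08, 1.615e-07]  ψ = [0, 2, 0]  (obs o_6=2)
backtrack: best end state = 2; path = [2, 1, 2, 2, 0, 0, 2]

path = [2, 1, 2, 2, 0, 0, 2]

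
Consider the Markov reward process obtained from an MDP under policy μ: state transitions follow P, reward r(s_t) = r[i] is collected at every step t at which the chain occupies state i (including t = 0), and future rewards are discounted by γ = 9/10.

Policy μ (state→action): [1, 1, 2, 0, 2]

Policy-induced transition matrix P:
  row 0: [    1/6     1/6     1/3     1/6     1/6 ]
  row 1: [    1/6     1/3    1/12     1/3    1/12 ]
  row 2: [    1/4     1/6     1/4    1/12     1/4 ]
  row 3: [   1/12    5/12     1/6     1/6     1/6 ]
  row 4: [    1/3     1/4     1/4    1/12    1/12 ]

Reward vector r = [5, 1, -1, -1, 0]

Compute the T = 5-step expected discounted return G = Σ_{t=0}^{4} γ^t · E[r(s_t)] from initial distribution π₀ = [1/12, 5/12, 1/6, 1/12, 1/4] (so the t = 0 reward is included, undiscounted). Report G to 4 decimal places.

t=0: π = [0.0833, 0.4167, 0.1667, 0.0833, 0.2500], E[r] = 0.5833, γ^t·E[r] = 0.583333, running G = 0.583333
t=1: π = [0.2153, 0.2778, 0.1806, 0.2014, 0.1250], E[r] = 0.9722, γ^t·E[r] = 0.875000, running G = 1.458333
t=2: π = [0.1858, 0.2737, 0.2049, 0.1875, 0.1481], E[r] = 0.8102, γ^t·E[r] = 0.656250, running G = 2.114583
t=3: π = [0.1928, 0.2715, 0.2042, 0.1829, 0.1486], E[r] = 0.8484, γ^t·E[r] = 0.618504, running G = 2.733087
t=4: π = [0.1932, 0.2700, 0.2056, 0.1825, 0.1487], E[r] = 0.8480, γ^t·E[r] = 0.556358, running G = 3.289445

G = 3.2894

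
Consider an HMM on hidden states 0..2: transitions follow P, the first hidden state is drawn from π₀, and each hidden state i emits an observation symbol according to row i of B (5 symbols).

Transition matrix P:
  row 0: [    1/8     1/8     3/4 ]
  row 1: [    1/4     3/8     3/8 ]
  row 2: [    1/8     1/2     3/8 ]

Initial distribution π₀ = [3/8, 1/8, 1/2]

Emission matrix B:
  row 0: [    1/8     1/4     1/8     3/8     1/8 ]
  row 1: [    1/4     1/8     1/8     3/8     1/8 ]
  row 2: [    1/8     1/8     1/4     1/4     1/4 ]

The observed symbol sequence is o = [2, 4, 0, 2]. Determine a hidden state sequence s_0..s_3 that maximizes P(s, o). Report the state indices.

t=0: δ = [4.688e-02, 1.562e-02, 1.250e-01]  (obs o_0=2)
t=1: δ = [1.953e-03, 7.812e-03, 1.172e-02]  ψ = [2, 2, 2]  (obs o_1=4)
t=2: δ = [2.441e-04, 1.465e-03, 5.493e-04]  ψ = [1, 2, 2]  (obs o_2=0)
t=3: δ = [4.578e-05, 6.866e-05, 1.373e-04]  ψ = [1, 1, 1]  (obs o_3=2)
backtrack: best end state = 2; path = [2, 2, 1, 2]

path = [2, 2, 1, 2]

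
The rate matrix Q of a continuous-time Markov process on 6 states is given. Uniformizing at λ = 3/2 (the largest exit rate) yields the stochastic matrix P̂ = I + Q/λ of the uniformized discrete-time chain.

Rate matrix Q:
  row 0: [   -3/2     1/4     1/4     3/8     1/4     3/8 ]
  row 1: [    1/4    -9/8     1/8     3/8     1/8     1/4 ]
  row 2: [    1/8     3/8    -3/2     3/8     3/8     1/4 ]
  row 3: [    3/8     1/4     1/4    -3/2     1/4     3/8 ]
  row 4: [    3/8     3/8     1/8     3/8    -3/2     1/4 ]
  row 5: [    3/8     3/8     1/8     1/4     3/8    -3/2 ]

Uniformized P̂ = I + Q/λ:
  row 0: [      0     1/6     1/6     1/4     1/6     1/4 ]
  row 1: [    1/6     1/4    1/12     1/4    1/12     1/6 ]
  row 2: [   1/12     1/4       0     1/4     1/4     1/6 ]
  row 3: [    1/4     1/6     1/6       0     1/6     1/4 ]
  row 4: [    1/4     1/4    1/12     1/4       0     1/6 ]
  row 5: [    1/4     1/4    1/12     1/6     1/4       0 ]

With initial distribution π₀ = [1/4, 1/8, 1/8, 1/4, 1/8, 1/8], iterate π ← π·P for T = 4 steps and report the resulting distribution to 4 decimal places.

t=0: π = [0.2500, 0.1250, 0.1250, 0.2500, 0.1250, 0.1250]
t=1: π = [0.1563, 0.2083, 0.1146, 0.1771, 0.1563, 0.1875]
t=2: π = [0.1745, 0.2222, 0.1016, 0.1901, 0.1484, 0.1632]
t=3: π = [0.1709, 0.2196, 0.1053, 0.1889, 0.1455, 0.1698]
t=4: π = [0.1714, 0.2200, 0.1045, 0.1886, 0.1470, 0.1683]

π = [0.1714, 0.2200, 0.1045, 0.1886, 0.1470, 0.1683]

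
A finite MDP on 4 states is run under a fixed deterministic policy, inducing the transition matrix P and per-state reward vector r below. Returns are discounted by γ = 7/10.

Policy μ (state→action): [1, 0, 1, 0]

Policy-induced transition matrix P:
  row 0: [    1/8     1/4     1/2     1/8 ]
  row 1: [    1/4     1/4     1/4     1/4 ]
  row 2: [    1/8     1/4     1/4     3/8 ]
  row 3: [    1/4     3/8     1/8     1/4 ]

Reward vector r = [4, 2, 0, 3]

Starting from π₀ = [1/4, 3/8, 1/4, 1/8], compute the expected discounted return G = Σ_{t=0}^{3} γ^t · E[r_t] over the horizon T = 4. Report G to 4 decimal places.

G = 5.3075

t=0: π = [0.2500, 0.3750, 0.2500, 0.1250], E[r] = 2.1250, γ^t·E[r] = 2.125000, running G = 2.125000
t=1: π = [0.1875, 0.2656, 0.2969, 0.2500], E[r] = 2.0313, γ^t·E[r] = 1.421875, running G = 3.546875
t=2: π = [0.1895, 0.2813, 0.2656, 0.2637], E[r] = 2.1113, γ^t·E[r] = 1.034551, running G = 4.581426
t=3: π = [0.1931, 0.2830, 0.2644, 0.2595], E[r] = 2.1169, γ^t·E[r] = 0.726112, running G = 5.307537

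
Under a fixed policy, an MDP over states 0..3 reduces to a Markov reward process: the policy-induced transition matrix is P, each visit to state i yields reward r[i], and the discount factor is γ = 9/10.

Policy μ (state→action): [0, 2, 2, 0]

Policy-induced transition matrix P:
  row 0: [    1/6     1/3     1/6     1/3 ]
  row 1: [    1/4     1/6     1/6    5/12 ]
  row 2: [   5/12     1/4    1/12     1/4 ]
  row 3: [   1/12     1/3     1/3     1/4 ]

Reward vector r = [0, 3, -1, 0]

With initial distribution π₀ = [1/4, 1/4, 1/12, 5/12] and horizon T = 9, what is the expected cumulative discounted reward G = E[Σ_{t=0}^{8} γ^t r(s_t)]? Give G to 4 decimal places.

G = 3.8075

t=0: π = [0.2500, 0.2500, 0.0833, 0.4167], E[r] = 0.6667, γ^t·E[r] = 0.666667, running G = 0.666667
t=1: π = [0.1736, 0.2847, 0.2292, 0.3125], E[r] = 0.6250, γ^t·E[r] = 0.562500, running G = 1.229167
t=2: π = [0.2216, 0.2668, 0.1997, 0.3119], E[r] = 0.6007, γ^t·E[r] = 0.486563, running G = 1.715729
t=3: π = [0.2128, 0.2722, 0.2020, 0.3129], E[r] = 0.6147, γ^t·E[r] = 0.448102, running G = 2.163831
t=4: π = [0.2138, 0.2711, 0.2020, 0.3131], E[r] = 0.6114, γ^t·E[r] = 0.401135, running G = 2.564965
t=5: π = [0.2137, 0.2713, 0.2020, 0.3130], E[r] = 0.6119, γ^t·E[r] = 0.361333, running G = 2.926298
t=6: π = [0.2137, 0.2713, 0.2020, 0.3130], E[r] = 0.6118, γ^t·E[r] = 0.325157, running G = 3.251455
t=7: π = [0.2137, 0.2713, 0.2020, 0.3130], E[r] = 0.6119, γ^t·E[r] = 0.292649, running G = 3.544104
t=8: π = [0.2137, 0.2713, 0.2020, 0.3130], E[r] = 0.6119, γ^t·E[r] = 0.263382, running G = 3.807487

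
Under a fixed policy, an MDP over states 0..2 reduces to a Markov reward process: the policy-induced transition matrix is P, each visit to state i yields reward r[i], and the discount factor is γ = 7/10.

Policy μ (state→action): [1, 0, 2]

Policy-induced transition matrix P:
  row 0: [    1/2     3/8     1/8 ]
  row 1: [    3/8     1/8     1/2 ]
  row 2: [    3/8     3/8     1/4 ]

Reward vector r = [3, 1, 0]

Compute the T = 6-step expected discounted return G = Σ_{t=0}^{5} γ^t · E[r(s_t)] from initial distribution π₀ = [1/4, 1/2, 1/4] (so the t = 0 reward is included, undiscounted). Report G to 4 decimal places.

G = 4.2470

t=0: π = [0.2500, 0.5000, 0.2500], E[r] = 1.2500, γ^t·E[r] = 1.250000, running G = 1.250000
t=1: π = [0.4063, 0.2500, 0.3438], E[r] = 1.4688, γ^t·E[r] = 1.028125, running G = 2.278125
t=2: π = [0.4258, 0.3125, 0.2617], E[r] = 1.5898, γ^t·E[r] = 0.779023, running G = 3.057148
t=3: π = [0.4282, 0.2969, 0.2749], E[r] = 1.5815, γ^t·E[r] = 0.542469, running G = 3.599618
t=4: π = [0.4285, 0.3008, 0.2707], E[r] = 1.5864, γ^t·E[r] = 0.380886, running G = 3.980504
t=5: π = [0.4286, 0.2998, 0.2716], E[r] = 1.5855, γ^t·E[r] = 0.266475, running G = 4.246979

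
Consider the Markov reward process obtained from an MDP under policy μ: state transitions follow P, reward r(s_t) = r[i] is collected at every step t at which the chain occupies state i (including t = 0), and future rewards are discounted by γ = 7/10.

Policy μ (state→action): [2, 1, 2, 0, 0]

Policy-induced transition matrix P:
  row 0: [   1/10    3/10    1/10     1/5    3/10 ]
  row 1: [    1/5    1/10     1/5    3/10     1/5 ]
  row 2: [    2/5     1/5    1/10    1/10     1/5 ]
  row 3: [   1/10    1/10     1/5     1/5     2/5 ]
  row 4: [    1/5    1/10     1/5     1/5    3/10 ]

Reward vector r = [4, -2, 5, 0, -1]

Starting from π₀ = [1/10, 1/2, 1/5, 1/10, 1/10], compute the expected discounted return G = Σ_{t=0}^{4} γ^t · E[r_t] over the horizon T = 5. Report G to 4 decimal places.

t=0: π = [0.1000, 0.5000, 0.2000, 0.1000, 0.1000], E[r] = 0.3000, γ^t·E[r] = 0.300000, running G = 0.300000
t=1: π = [0.2200, 0.1400, 0.1700, 0.2300, 0.2400], E[r] = 1.2100, γ^t·E[r] = 0.847000, running G = 1.147000
t=2: π = [0.1890, 0.1610, 0.1610, 0.1970, 0.2920], E[r] = 0.9470, γ^t·E[r] = 0.464030, running G = 1.611030
t=3: π = [0.1936, 0.1539, 0.1650, 0.2000, 0.2875], E[r] = 1.0041, γ^t·E[r] = 0.344406, running G = 1.955436
t=4: π = [0.1936, 0.1552, 0.1641, 0.1989, 0.2881], E[r] = 0.9967, γ^t·E[r] = 0.239310, running G = 2.194746

G = 2.1947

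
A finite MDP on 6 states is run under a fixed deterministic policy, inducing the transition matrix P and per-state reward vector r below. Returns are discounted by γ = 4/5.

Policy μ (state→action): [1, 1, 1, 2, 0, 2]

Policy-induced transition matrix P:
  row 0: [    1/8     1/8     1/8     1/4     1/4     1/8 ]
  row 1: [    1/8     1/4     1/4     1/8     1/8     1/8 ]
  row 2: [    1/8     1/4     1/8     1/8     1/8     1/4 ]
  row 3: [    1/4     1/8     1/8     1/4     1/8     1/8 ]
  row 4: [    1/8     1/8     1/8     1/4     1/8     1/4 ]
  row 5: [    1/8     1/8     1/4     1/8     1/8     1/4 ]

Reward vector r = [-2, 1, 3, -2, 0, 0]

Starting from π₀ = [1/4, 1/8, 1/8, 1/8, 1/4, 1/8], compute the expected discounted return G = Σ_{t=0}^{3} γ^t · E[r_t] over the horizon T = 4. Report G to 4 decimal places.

t=0: π = [0.2500, 0.1250, 0.1250, 0.1250, 0.2500, 0.1250], E[r] = -0.2500, γ^t·E[r] = -0.250000, running G = -0.250000
t=1: π = [0.1406, 0.1563, 0.1563, 0.2031, 0.1563, 0.1875], E[r] = -0.0625, γ^t·E[r] = -0.050000, running G = -0.300000
t=2: π = [0.1504, 0.1641, 0.1680, 0.1875, 0.1426, 0.1875], E[r] = -0.0078, γ^t·E[r] = -0.005000, running G = -0.305000
t=3: π = [0.1484, 0.1665, 0.1689, 0.1851, 0.1438, 0.1873], E[r] = 0.0063, γ^t·E[r] = 0.003250, running G = -0.301750

G = -0.3018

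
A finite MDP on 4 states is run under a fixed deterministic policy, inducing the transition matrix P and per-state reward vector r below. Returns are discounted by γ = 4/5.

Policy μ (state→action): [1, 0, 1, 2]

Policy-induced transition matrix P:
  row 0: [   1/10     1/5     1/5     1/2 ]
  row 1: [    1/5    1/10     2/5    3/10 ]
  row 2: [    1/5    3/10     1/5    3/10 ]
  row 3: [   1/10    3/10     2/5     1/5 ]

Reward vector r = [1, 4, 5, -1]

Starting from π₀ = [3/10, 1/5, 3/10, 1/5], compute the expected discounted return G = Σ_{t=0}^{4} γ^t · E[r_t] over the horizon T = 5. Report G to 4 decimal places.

G = 7.7831

t=0: π = [0.3000, 0.2000, 0.3000, 0.2000], E[r] = 2.4000, γ^t·E[r] = 2.400000, running G = 2.400000
t=1: π = [0.1500, 0.2300, 0.2800, 0.3400], E[r] = 2.1300, γ^t·E[r] = 1.704000, running G = 4.104000
t=2: π = [0.1510, 0.2390, 0.3140, 0.2960], E[r] = 2.3810, γ^t·E[r] = 1.523840, running G = 5.627840
t=3: π = [0.1553, 0.2371, 0.3070, 0.3006], E[r] = 2.3381, γ^t·E[r] = 1.197107, running G = 6.824947
t=4: π = [0.1544, 0.2371, 0.3075, 0.3010], E[r] = 2.3393, γ^t·E[r] = 0.958181, running G = 7.783129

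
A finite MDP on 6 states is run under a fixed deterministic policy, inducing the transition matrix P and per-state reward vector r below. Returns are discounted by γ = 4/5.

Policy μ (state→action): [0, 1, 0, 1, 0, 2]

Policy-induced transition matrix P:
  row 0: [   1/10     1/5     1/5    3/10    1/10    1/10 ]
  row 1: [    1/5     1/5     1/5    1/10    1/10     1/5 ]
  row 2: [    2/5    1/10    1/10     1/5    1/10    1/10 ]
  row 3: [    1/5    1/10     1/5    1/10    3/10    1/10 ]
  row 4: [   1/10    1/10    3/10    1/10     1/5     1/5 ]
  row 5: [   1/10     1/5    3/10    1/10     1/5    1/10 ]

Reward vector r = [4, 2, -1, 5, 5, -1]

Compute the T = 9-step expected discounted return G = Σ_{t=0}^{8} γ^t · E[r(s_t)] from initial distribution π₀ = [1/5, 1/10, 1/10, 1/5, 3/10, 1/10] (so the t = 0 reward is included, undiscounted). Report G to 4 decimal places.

t=0: π = [0.2000, 0.1000, 0.1000, 0.2000, 0.3000, 0.1000], E[r] = 3.3000, γ^t·E[r] = 3.300000, running G = 3.300000
t=1: π = [0.1600, 0.1400, 0.2300, 0.1500, 0.1800, 0.1400], E[r] = 2.2000, γ^t·E[r] = 1.760000, running G = 5.060000
t=2: π = [0.1980, 0.1440, 0.2090, 0.1550, 0.1620, 0.1320], E[r] = 2.3240, γ^t·E[r] = 1.487360, running G = 6.547360
t=3: π = [0.1926, 0.1474, 0.2085, 0.1605, 0.1604, 0.1306], E[r] = 2.3306, γ^t·E[r] = 1.193267, running G = 7.740627
t=4: π = [0.1933, 0.1471, 0.2083, 0.1594, 0.1612, 0.1308], E[r] = 2.3313, γ^t·E[r] = 0.954900, running G = 8.695528
t=5: π = [0.1931, 0.1471, 0.2084, 0.1595, 0.1611, 0.1308], E[r] = 2.3303, γ^t·E[r] = 0.763604, running G = 9.459132
t=6: π = [0.1932, 0.1471, 0.2084, 0.1595, 0.1611, 0.1308], E[r] = 2.3305, γ^t·E[r] = 0.610921, running G = 10.070053
t=7: π = [0.1932, 0.1471, 0.2084, 0.1595, 0.1611, 0.1308], E[r] = 2.3305, γ^t·E[r] = 0.488733, running G = 10.558785
t=8: π = [0.1932, 0.1471, 0.2084, 0.1595, 0.1611, 0.1308], E[r] = 2.3305, γ^t·E[r] = 0.390987, running G = 10.949772

G = 10.9498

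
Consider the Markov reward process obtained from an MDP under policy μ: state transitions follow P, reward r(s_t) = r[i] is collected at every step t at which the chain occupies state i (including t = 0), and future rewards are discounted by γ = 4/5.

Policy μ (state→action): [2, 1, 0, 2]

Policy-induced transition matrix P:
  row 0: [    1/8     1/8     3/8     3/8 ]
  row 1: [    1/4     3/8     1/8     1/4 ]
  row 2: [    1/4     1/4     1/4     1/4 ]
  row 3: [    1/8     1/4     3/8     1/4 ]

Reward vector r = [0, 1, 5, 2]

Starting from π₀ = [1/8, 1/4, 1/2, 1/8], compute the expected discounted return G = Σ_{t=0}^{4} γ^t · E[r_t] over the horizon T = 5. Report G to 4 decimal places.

G = 8.0590

t=0: π = [0.1250, 0.2500, 0.5000, 0.1250], E[r] = 3.0000, γ^t·E[r] = 3.000000, running G = 3.000000
t=1: π = [0.2188, 0.2656, 0.2500, 0.2656], E[r] = 2.0469, γ^t·E[r] = 1.637500, running G = 4.637500
t=2: π = [0.1895, 0.2559, 0.2773, 0.2773], E[r] = 2.1973, γ^t·E[r] = 1.406250, running G = 6.043750
t=3: π = [0.1917, 0.2583, 0.2764, 0.2737], E[r] = 2.1875, γ^t·E[r] = 1.120000, running G = 7.163750
t=4: π = [0.1918, 0.2583, 0.2759, 0.2740], E[r] = 2.1856, γ^t·E[r] = 0.895238, running G = 8.058988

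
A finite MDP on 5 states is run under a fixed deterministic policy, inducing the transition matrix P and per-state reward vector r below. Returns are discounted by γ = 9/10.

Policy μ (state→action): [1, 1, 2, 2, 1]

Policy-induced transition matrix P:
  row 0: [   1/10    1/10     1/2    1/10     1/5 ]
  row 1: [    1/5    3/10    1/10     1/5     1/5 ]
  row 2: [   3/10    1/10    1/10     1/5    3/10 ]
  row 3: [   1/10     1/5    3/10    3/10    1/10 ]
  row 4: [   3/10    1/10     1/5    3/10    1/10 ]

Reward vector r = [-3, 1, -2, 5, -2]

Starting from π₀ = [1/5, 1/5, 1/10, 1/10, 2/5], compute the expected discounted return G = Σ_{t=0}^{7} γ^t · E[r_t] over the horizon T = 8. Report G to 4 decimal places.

G = -1.8181

t=0: π = [0.2000, 0.2000, 0.1000, 0.1000, 0.4000], E[r] = -0.9000, γ^t·E[r] = -0.900000, running G = -0.900000
t=1: π = [0.2200, 0.1500, 0.2400, 0.2300, 0.1600], E[r] = -0.1600, γ^t·E[r] = -0.144000, running G = -1.044000
t=2: π = [0.1950, 0.1530, 0.2500, 0.2170, 0.1850], E[r] = -0.2170, γ^t·E[r] = -0.175770, running G = -1.219770
t=3: π = [0.2023, 0.1523, 0.2399, 0.2207, 0.1848], E[r] = -0.2005, γ^t·E[r] = -0.146165, running G = -1.365935
t=4: π = [0.2002, 0.1525, 0.2435, 0.2203, 0.1834], E[r] = -0.2003, γ^t·E[r] = -0.131443, running G = -1.497378
t=5: π = [0.2006, 0.1525, 0.2425, 0.2204, 0.1840], E[r] = -0.2005, γ^t·E[r] = -0.118406, running G = -1.615784
t=6: π = [0.2005, 0.1525, 0.2427, 0.2204, 0.1838], E[r] = -0.2003, γ^t·E[r] = -0.106465, running G = -1.722249
t=7: π = [0.2006, 0.1525, 0.2427, 0.2204, 0.1839], E[r] = -0.2004, γ^t·E[r] = -0.095841, running G = -1.818090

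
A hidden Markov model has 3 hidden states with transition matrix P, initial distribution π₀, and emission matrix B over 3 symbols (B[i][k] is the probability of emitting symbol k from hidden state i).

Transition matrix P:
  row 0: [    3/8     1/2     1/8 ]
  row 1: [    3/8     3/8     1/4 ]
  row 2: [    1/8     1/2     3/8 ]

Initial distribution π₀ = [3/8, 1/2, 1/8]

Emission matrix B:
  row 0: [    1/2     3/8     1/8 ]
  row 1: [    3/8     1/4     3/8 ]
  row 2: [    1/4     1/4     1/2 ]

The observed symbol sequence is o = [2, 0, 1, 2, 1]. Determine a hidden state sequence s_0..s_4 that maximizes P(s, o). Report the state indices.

t=0: δ = [4.688e-02, 1.875e-01, 6.250e-02]  (obs o_0=2)
t=1: δ = [3.516e-02, 2.637e-02, 1.172e-02]  ψ = [1, 1, 1]  (obs o_1=0)
t=2: δ = [4.944e-03, 4.395e-03, 1.648e-03]  ψ = [0, 0, 1]  (obs o_2=1)
t=3: δ = [2.317e-04, 9.270e-04, 5.493e-04]  ψ = [0, 0, 1]  (obs o_3=2)
t=4: δ = [1.304e-04, 8.690e-05, 5.794e-05]  ψ = [1, 1, 1]  (obs o_4=1)
backtrack: best end state = 0; path = [1, 0, 0, 1, 0]

path = [1, 0, 0, 1, 0]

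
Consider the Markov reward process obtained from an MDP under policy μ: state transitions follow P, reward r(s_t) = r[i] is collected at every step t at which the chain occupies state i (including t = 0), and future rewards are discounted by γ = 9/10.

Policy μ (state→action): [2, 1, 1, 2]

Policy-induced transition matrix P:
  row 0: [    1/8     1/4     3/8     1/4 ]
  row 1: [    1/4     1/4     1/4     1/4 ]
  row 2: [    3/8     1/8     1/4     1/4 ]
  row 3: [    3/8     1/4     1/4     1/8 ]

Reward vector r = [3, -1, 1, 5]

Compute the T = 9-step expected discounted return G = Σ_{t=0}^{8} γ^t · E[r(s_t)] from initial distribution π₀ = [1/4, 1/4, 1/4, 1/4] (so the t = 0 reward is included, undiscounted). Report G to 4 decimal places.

t=0: π = [0.2500, 0.2500, 0.2500, 0.2500], E[r] = 2.0000, γ^t·E[r] = 2.000000, running G = 2.000000
t=1: π = [0.2813, 0.2188, 0.2813, 0.2188], E[r] = 2.0000, γ^t·E[r] = 1.800000, running G = 3.800000
t=2: π = [0.2773, 0.2148, 0.2852, 0.2227], E[r] = 2.0156, γ^t·E[r] = 1.632656, running G = 5.432656
t=3: π = [0.2788, 0.2144, 0.2847, 0.2222], E[r] = 2.0176, γ^t·E[r] = 1.470814, running G = 6.903471
t=4: π = [0.2785, 0.2144, 0.2849, 0.2222], E[r] = 2.0171, γ^t·E[r] = 1.323413, running G = 8.226883
t=5: π = [0.2786, 0.2144, 0.2848, 0.2222], E[r] = 2.0172, γ^t·E[r] = 1.191161, running G = 9.418045
t=6: π = [0.2786, 0.2144, 0.2848, 0.2222], E[r] = 2.0172, γ^t·E[r] = 1.072027, running G = 10.490072
t=7: π = [0.2786, 0.2144, 0.2848, 0.2222], E[r] = 2.0172, γ^t·E[r] = 0.964828, running G = 11.454900
t=8: π = [0.2786, 0.2144, 0.2848, 0.2222], E[r] = 2.0172, γ^t·E[r] = 0.868345, running G = 12.323244

G = 12.3232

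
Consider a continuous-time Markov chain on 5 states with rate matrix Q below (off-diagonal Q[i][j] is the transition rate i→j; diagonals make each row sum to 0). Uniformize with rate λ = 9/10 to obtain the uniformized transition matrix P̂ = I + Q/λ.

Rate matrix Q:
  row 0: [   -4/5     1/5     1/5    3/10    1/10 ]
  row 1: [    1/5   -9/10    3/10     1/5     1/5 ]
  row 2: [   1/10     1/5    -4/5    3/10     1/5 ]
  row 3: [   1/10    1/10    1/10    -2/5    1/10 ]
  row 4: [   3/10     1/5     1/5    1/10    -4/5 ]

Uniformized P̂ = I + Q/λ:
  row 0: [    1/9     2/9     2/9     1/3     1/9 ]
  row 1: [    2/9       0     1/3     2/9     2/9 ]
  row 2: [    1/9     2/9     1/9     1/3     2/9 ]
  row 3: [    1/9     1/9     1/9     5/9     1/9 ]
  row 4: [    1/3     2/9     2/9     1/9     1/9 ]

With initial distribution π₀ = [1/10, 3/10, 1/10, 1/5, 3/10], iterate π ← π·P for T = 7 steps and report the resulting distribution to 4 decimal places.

t=0: π = [0.1000, 0.3000, 0.1000, 0.2000, 0.3000]
t=1: π = [0.2111, 0.1333, 0.2222, 0.2778, 0.1556]
t=2: π = [0.1605, 0.1617, 0.1815, 0.3457, 0.1506]
t=3: π = [0.1626, 0.1479, 0.1816, 0.3587, 0.1492]
t=4: π = [0.1607, 0.1495, 0.1786, 0.3635, 0.1477]
t=5: π = [0.1605, 0.1486, 0.1786, 0.3647, 0.1476]
t=6: π = [0.1604, 0.1487, 0.1784, 0.3651, 0.1475]
t=7: π = [0.1604, 0.1486, 0.1784, 0.3652, 0.1475]

π = [0.1604, 0.1486, 0.1784, 0.3652, 0.1475]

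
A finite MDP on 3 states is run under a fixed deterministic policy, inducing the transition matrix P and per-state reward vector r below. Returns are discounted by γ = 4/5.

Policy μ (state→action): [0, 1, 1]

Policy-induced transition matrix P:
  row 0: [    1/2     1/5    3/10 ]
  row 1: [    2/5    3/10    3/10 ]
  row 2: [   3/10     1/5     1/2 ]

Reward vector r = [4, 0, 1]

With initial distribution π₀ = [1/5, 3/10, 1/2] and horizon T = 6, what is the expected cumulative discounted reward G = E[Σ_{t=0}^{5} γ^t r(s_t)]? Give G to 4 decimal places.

t=0: π = [0.2000, 0.3000, 0.5000], E[r] = 1.3000, γ^t·E[r] = 1.300000, running G = 1.300000
t=1: π = [0.3700, 0.2300, 0.4000], E[r] = 1.8800, γ^t·E[r] = 1.504000, running G = 2.804000
t=2: π = [0.3970, 0.2230, 0.3800], E[r] = 1.9680, γ^t·E[r] = 1.259520, running G = 4.063520
t=3: π = [0.4017, 0.2223, 0.3760], E[r] = 1.9828, γ^t·E[r] = 1.015194, running G = 5.078714
t=4: π = [0.4026, 0.2222, 0.3752], E[r] = 1.9855, γ^t·E[r] = 0.813253, running G = 5.891966
t=5: π = [0.4027, 0.2222, 0.3750], E[r] = 1.9860, γ^t·E[r] = 0.650769, running G = 6.542735

G = 6.5427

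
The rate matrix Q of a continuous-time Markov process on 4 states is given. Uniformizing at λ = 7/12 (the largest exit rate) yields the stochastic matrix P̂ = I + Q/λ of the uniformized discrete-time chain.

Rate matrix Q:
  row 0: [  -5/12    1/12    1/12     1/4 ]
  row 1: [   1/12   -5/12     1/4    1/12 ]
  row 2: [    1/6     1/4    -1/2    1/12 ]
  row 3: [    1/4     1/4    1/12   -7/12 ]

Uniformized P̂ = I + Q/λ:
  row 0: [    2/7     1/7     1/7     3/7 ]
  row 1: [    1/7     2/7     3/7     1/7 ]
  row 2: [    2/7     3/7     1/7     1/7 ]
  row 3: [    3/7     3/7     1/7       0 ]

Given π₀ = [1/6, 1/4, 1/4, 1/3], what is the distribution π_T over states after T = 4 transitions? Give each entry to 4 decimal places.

t=0: π = [0.1667, 0.2500, 0.2500, 0.3333]
t=1: π = [0.2976, 0.3452, 0.2143, 0.1429]
t=2: π = [0.2568, 0.2942, 0.2415, 0.2075]
t=3: π = [0.2733, 0.3132, 0.2269, 0.1866]
t=4: π = [0.2676, 0.3057, 0.2323, 0.1943]

π = [0.2676, 0.3057, 0.2323, 0.1943]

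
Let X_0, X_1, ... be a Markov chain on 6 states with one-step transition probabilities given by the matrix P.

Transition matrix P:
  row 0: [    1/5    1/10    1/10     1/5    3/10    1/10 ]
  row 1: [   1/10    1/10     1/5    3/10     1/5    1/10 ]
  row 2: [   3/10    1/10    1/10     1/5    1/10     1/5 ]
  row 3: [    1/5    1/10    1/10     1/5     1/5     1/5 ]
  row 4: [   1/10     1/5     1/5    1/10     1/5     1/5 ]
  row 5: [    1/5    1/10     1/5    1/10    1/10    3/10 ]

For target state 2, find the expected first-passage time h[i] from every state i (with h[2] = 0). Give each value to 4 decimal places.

h = [6.6256, 6.0353, 0.0000, 6.6322, 5.9099, 5.9755]

First-step conditioning: h[2] = 0; for i ≠ 2, h[i] = 1 + Σ_k P[i][k]·h[k].
  h[0] = 1 + 1/5·h[0] + 1/10·h[1] + 1/5·h[3] + 3/10·h[4] + 1/10·h[5]
  h[1] = 1 + 1/10·h[0] + 1/10·h[1] + 3/10·h[3] + 1/5·h[4] + 1/10·h[5]
  h[3] = 1 + 1/5·h[0] + 1/10·h[1] + 1/5·h[3] + 1/5·h[4] + 1/5·h[5]
  h[4] = 1 + 1/10·h[0] + 1/5·h[1] + 1/10·h[3] + 1/5·h[4] + 1/5·h[5]
  h[5] = 1 + 1/5·h[0] + 1/10·h[1] + 1/10·h[3] + 1/10·h[4] + 3/10·h[5]
Solving the 5×5 linear system over states ≠ 2 gives exactly h = [90910/13721, 82810/13721, 0, 91000/13721, 81090/13721, 81990/13721] (h[2] = 0 is the target).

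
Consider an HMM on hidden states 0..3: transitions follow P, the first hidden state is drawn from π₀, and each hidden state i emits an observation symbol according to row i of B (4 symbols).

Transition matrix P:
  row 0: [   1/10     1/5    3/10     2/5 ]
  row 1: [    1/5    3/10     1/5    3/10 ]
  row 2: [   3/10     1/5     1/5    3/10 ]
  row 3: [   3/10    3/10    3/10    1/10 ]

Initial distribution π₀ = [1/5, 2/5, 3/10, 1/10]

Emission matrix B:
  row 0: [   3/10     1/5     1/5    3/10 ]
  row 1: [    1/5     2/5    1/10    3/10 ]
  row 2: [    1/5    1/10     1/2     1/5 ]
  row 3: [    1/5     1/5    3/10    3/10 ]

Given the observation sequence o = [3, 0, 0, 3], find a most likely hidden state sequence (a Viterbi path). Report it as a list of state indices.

path = [1, 3, 0, 3]

t=0: δ = [6.000e-02, 1.200e-01, 6.000e-02, 3.000e-02]  (obs o_0=3)
t=1: δ = [7.200e-03, 7.200e-03, 4.800e-03, 7.200e-03]  ψ = [1, 1, 1, 1]  (obs o_1=0)
t=2: δ = [6.480e-04, 4.320e-04, 4.320e-04, 5.760e-04]  ψ = [3, 1, 0, 0]  (obs o_2=0)
t=3: δ = [5.184e-05, 5.184e-05, 3.888e-05, 7.776e-05]  ψ = [3, 3, 0, 0]  (obs o_3=3)
backtrack: best end state = 3; path = [1, 3, 0, 3]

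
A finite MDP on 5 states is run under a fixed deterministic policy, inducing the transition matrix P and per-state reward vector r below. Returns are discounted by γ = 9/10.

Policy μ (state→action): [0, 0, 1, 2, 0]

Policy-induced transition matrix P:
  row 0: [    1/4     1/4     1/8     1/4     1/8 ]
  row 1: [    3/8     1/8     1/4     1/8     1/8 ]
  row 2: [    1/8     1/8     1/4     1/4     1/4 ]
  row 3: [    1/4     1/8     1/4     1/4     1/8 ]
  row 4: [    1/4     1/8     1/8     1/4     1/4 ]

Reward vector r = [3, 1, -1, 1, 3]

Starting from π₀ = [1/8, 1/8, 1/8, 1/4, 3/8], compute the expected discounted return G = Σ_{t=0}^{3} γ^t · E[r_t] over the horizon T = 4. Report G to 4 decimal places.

t=0: π = [0.1250, 0.1250, 0.1250, 0.2500, 0.3750], E[r] = 1.7500, γ^t·E[r] = 1.750000, running G = 1.750000
t=1: π = [0.2500, 0.1406, 0.1875, 0.2344, 0.1875], E[r] = 1.5000, γ^t·E[r] = 1.350000, running G = 3.100000
t=2: π = [0.2441, 0.1563, 0.1953, 0.2324, 0.1719], E[r] = 1.4414, γ^t·E[r] = 1.167539, running G = 4.267539
t=3: π = [0.2451, 0.1555, 0.1980, 0.2305, 0.1709], E[r] = 1.4360, γ^t·E[r] = 1.046870, running G = 5.314409

G = 5.3144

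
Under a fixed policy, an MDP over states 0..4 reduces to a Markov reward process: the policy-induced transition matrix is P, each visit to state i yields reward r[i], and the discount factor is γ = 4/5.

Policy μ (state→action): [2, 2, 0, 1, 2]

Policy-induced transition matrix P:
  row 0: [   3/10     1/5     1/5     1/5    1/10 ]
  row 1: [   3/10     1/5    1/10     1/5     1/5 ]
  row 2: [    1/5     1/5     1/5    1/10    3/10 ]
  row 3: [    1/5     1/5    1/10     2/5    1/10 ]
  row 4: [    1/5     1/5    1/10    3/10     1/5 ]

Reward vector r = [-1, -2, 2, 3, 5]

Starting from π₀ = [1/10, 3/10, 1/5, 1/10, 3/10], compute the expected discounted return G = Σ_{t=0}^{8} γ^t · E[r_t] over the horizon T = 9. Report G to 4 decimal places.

t=0: π = [0.1000, 0.3000, 0.2000, 0.1000, 0.3000], E[r] = 1.5000, γ^t·E[r] = 1.500000, running G = 1.500000
t=1: π = [0.2400, 0.2000, 0.1300, 0.2300, 0.2000], E[r] = 1.3100, γ^t·E[r] = 1.048000, running G = 2.548000
t=2: π = [0.2440, 0.2000, 0.1370, 0.2530, 0.1660], E[r] = 1.2190, γ^t·E[r] = 0.780160, running G = 3.328160
t=3: π = [0.2444, 0.2000, 0.1381, 0.2535, 0.1640], E[r] = 1.2123, γ^t·E[r] = 0.620698, running G = 3.948858
t=4: π = [0.2444, 0.2000, 0.1383, 0.2533, 0.1640], E[r] = 1.2120, γ^t·E[r] = 0.496447, running G = 4.445305
t=5: π = [0.2444, 0.2000, 0.1383, 0.2532, 0.1641], E[r] = 1.2121, γ^t·E[r] = 0.397167, running G = 4.842473
t=6: π = [0.2444, 0.2000, 0.1383, 0.2532, 0.1641], E[r] = 1.2121, γ^t·E[r] = 0.317737, running G = 5.160209
t=7: π = [0.2444, 0.2000, 0.1383, 0.2532, 0.1641], E[r] = 1.2121, γ^t·E[r] = 0.254190, running G = 5.414399
t=8: π = [0.2444, 0.2000, 0.1383, 0.2532, 0.1641], E[r] = 1.2121, γ^t·E[r] = 0.203352, running G = 5.617751

G = 5.6178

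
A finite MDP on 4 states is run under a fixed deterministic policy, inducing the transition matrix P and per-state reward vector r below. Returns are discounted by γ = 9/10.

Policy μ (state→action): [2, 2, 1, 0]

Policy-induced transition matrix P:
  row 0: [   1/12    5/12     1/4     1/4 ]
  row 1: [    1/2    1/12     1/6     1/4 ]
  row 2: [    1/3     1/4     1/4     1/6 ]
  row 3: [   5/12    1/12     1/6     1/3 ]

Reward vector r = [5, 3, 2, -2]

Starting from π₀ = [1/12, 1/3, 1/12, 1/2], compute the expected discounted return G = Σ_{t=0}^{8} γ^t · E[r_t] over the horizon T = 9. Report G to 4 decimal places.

G = 11.5853

t=0: π = [0.0833, 0.3333, 0.0833, 0.5000], E[r] = 0.5833, γ^t·E[r] = 0.583333, running G = 0.583333
t=1: π = [0.4097, 0.1250, 0.1806, 0.2847], E[r] = 2.2153, γ^t·E[r] = 1.993750, running G = 2.577083
t=2: π = [0.2755, 0.2500, 0.2159, 0.2587], E[r] = 2.0417, γ^t·E[r] = 1.653750, running G = 4.230833
t=3: π = [0.3277, 0.2111, 0.2076, 0.2536], E[r] = 2.1799, γ^t·E[r] = 1.589168, running G = 5.820001
t=4: π = [0.3077, 0.2272, 0.2113, 0.2538], E[r] = 2.1350, γ^t·E[r] = 1.400796, running G = 7.220798
t=5: π = [0.3154, 0.2211, 0.2099, 0.2535], E[r] = 2.1532, γ^t·E[r] = 1.271431, running G = 8.492229
t=6: π = [0.3125, 0.2235, 0.2104, 0.2536], E[r] = 2.1463, γ^t·E[r] = 1.140633, running G = 9.632862
t=7: π = [0.3136, 0.2226, 0.2102, 0.2536], E[r] = 2.1490, γ^t·E[r] = 1.027839, running G = 10.660700
t=8: π = [0.3132, 0.2229, 0.2103, 0.2536], E[r] = 2.1479, γ^t·E[r] = 0.924616, running G = 11.585317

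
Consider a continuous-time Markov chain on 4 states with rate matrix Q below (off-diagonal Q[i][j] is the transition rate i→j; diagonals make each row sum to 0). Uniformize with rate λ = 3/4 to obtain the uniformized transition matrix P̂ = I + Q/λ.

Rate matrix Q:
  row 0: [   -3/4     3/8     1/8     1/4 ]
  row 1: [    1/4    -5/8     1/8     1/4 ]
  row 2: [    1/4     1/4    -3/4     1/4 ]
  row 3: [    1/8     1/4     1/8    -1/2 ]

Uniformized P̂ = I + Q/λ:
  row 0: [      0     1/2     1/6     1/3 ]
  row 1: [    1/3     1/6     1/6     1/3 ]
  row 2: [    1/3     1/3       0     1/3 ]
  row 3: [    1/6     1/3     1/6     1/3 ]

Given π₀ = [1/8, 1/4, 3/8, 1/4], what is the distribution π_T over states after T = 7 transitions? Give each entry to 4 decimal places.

π = [0.2084, 0.3154, 0.1429, 0.3333]

t=0: π = [0.1250, 0.2500, 0.3750, 0.2500]
t=1: π = [0.2500, 0.3125, 0.1042, 0.3333]
t=2: π = [0.1944, 0.3229, 0.1493, 0.3333]
t=3: π = [0.2130, 0.3119, 0.1418, 0.3333]
t=4: π = [0.2068, 0.3168, 0.1430, 0.3333]
t=5: π = [0.2088, 0.3150, 0.1428, 0.3333]
t=6: π = [0.2082, 0.3156, 0.1429, 0.3333]
t=7: π = [0.2084, 0.3154, 0.1429, 0.3333]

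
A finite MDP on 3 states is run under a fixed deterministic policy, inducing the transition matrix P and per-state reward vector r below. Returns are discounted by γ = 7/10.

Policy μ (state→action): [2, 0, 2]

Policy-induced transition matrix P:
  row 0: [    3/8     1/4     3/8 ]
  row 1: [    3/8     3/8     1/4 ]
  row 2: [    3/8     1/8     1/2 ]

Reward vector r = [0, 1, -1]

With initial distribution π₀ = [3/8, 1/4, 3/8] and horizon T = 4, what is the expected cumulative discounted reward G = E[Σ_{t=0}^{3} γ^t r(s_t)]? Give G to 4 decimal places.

G = -0.3717

t=0: π = [0.3750, 0.2500, 0.3750], E[r] = -0.1250, γ^t·E[r] = -0.125000, running G = -0.125000
t=1: π = [0.3750, 0.2344, 0.3906], E[r] = -0.1563, γ^t·E[r] = -0.109375, running G = -0.234375
t=2: π = [0.3750, 0.2305, 0.3945], E[r] = -0.1641, γ^t·E[r] = -0.080391, running G = -0.314766
t=3: π = [0.3750, 0.2295, 0.3955], E[r] = -0.1660, γ^t·E[r] = -0.056943, running G = -0.371709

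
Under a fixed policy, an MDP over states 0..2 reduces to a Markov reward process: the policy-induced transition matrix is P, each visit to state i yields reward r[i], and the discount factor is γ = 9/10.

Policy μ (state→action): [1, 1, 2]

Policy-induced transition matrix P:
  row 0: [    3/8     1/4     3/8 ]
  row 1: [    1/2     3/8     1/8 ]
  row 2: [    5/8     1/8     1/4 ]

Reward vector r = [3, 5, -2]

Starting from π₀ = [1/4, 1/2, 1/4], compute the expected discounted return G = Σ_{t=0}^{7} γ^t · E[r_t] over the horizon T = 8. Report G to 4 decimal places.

G = 12.9747

t=0: π = [0.2500, 0.5000, 0.2500], E[r] = 2.7500, γ^t·E[r] = 2.750000, running G = 2.750000
t=1: π = [0.5000, 0.2813, 0.2188], E[r] = 2.4688, γ^t·E[r] = 2.221875, running G = 4.971875
t=2: π = [0.4648, 0.2578, 0.2773], E[r] = 2.1289, γ^t·E[r] = 1.724414, running G = 6.696289
t=3: π = [0.4766, 0.2476, 0.2759], E[r] = 2.1157, γ^t·E[r] = 1.542362, running G = 8.238651
t=4: π = [0.4749, 0.2465, 0.2786], E[r] = 2.0998, γ^t·E[r] = 1.377674, running G = 9.616325
t=5: π = [0.4755, 0.2460, 0.2786], E[r] = 2.0992, γ^t·E[r] = 1.239542, running G = 10.855866
t=6: π = [0.4754, 0.2459, 0.2787], E[r] = 2.0984, γ^t·E[r] = 1.115191, running G = 11.971057
t=7: π = [0.4754, 0.2459, 0.2787], E[r] = 2.0984, γ^t·E[r] = 1.003658, running G = 12.974714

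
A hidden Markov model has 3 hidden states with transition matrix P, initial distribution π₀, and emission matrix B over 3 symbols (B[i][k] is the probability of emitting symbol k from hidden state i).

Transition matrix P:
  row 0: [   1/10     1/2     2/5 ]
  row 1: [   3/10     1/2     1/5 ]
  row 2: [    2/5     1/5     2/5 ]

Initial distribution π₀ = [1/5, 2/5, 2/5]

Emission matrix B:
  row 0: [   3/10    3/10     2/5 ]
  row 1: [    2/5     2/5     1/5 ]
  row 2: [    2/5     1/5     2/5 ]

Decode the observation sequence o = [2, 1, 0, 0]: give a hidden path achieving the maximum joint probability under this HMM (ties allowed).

t=0: δ = [8.000e-02, 8.000e-02, 1.600e-01]  (obs o_0=2)
t=1: δ = [1.920e-02, 1.600e-02, 1.280e-02]  ψ = [2, 0, 2]  (obs o_1=1)
t=2: δ = [1.536e-03, 3.840e-03, 3.072e-03]  ψ = [2, 0, 0]  (obs o_2=0)
t=3: δ = [3.686e-04, 7.680e-04, 4.915e-04]  ψ = [2, 1, 2]  (obs o_3=0)
backtrack: best end state = 1; path = [2, 0, 1, 1]

path = [2, 0, 1, 1]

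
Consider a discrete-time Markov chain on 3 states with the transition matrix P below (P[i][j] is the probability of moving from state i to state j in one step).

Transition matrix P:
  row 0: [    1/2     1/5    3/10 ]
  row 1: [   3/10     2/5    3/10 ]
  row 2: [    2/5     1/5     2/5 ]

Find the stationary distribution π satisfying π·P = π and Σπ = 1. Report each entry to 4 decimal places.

Balance equations π_j = Σ_i π_i·P[i][j]:
  π_0 = 1/2·π_0 + 3/10·π_1 + 2/5·π_2
  π_1 = 1/5·π_0 + 2/5·π_1 + 1/5·π_2
  normalize: π_0 + π_1 + π_2 = 1
Solving the linear system gives exactly π = [5/12, 1/4, 1/3].

π = [0.4167, 0.2500, 0.3333]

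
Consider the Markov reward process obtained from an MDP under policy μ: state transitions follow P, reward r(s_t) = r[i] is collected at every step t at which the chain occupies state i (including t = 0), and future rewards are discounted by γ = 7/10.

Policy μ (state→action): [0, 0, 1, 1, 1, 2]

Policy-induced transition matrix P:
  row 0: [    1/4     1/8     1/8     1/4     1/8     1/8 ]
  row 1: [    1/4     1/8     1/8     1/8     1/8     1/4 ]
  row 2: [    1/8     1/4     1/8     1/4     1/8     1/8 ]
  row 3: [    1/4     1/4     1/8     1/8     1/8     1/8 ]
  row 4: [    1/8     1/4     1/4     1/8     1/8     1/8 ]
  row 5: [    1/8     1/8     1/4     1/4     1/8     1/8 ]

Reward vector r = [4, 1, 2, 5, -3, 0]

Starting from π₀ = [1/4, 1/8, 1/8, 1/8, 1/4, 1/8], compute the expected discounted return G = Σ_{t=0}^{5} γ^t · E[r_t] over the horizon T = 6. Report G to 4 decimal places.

t=0: π = [0.2500, 0.1250, 0.1250, 0.1250, 0.2500, 0.1250], E[r] = 1.2500, γ^t·E[r] = 1.250000, running G = 1.250000
t=1: π = [0.1875, 0.1875, 0.1719, 0.1875, 0.1250, 0.1406], E[r] = 1.8438, γ^t·E[r] = 1.290625, running G = 2.540625
t=2: π = [0.1953, 0.1855, 0.1582, 0.1875, 0.1250, 0.1484], E[r] = 1.8457, γ^t·E[r] = 0.904395, running G = 3.445020
t=3: π = [0.1960, 0.1838, 0.1592, 0.1877, 0.1250, 0.1482], E[r] = 1.8501, γ^t·E[r] = 0.634583, running G = 4.079603
t=4: π = [0.1960, 0.1840, 0.1591, 0.1879, 0.1250, 0.1480], E[r] = 1.8507, γ^t·E[r] = 0.444362, running G = 4.523965
t=5: π = [0.1960, 0.1840, 0.1591, 0.1879, 0.1250, 0.1480], E[r] = 1.8506, γ^t·E[r] = 0.311033, running G = 4.834998

G = 4.8350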